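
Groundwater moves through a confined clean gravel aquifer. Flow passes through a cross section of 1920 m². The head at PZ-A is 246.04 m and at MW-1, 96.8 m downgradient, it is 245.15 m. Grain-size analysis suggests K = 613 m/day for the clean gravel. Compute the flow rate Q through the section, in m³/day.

Hydraulic gradient i = (246.04 − 245.15) / 96.8 = 0.89 / 96.8 = 0.009194.
Darcy's law: Q = K · A · i = 613.0 × 1920 × 0.009194 = 10821 m³/day.

10800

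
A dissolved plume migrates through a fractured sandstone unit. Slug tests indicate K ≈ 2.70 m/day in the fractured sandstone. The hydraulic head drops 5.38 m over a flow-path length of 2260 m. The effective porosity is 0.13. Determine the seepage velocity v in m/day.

Hydraulic gradient i = Δh / L = 5.38 / 2260 = 0.002381.
Darcy flux q = K · i = 2.700 × 0.002381 = 0.006427 m/day.
Seepage velocity v = q / n_e = 0.006427 / 0.13 = 0.04944 m/day.

0.0494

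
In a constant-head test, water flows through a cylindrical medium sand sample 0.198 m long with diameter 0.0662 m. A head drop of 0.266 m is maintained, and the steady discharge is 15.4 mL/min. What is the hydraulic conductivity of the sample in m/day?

Cross-sectional area A = π·(d/2)² = π × (0.0662/2)² = 0.003442 m².
Convert discharge: 15.4 mL/min = 2.567e-07 m³/s.
Darcy's law rearranged: K = Q·L / (A·Δh) = 2.567e-07 × 0.198 / (0.003442 × 0.266) = 5.551e-05 m/s = 4.796 m/day.

4.80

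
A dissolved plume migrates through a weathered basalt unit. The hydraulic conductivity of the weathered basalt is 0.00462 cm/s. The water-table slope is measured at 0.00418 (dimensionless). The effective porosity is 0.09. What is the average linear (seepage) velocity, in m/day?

Convert K: 0.00462 cm/s × 864 = 3.992 m/day.
Hydraulic gradient i = 0.00418.
Darcy flux q = K · i = 3.992 × 0.004180 = 0.01669 m/day.
Seepage velocity v = q / n_e = 0.01669 / 0.09 = 0.1854 m/day.

0.185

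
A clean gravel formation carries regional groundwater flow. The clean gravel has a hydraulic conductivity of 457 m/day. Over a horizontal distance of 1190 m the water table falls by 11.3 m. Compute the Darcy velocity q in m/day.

Hydraulic gradient i = Δh / L = 11.3 / 1190 = 0.009496.
Specific discharge q = K · i = 457.0 × 0.009496 = 4.340 m/day.

4.34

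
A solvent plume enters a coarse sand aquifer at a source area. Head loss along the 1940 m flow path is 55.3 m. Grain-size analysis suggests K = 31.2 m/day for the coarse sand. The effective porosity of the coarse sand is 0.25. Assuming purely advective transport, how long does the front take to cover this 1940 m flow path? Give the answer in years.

Hydraulic gradient i = Δh / L = 55.3 / 1940 = 0.02851.
Darcy flux q = K · i = 31.20 × 0.02851 = 0.8894 m/day.
Seepage velocity v = q / n_e = 0.8894 / 0.25 = 3.557 m/day.
Travel time t = L / v = 1940 / 3.557 = 545.3 days = 1.493 years.

1.49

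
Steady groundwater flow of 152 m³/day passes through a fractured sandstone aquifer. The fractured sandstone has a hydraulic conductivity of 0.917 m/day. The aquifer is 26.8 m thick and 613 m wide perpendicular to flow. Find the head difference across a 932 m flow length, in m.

9.40

Cross-sectional area A = 613 × 26.8 = 16428 m².
From Q = K·A·i, i = Q / (K·A) = 152 / (0.9170 × 16428) = 0.01009.
Head loss Δh = i · L = 0.01009 × 932 = 9.404 m.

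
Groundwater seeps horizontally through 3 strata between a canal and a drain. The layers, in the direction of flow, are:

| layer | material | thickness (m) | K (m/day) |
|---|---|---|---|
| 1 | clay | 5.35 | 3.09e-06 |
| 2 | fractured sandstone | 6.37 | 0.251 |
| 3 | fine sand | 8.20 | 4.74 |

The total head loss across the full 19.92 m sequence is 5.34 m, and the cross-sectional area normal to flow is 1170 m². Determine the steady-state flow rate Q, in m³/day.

0.00361

Flow is perpendicular to layering, so the layers act in series and the equivalent K is the thickness-weighted harmonic mean.
Total thickness L = 5.35 + 6.37 + 8.20 = 19.92 m.
Σ(b_i/K_i) = 5.35/3.09e-06 + 6.37/0.251 + 8.20/4.74 = 1.731e+06 d.
K_eq = L / Σ(b_i/K_i) = 19.92 / 1.731e+06 = 1.151e-05 m/day.
Q = K_eq · A · (Δh/L) = 1.151e-05 × 1170 × (5.34/19.92) = 0.003608 m³/day.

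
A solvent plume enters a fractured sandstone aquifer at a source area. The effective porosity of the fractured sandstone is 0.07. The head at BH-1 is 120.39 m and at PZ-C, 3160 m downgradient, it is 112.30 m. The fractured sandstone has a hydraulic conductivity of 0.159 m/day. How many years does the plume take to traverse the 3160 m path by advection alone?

Hydraulic gradient i = (120.39 − 112.30) / 3160 = 8.09 / 3160 = 0.002560.
Darcy flux q = K · i = 0.1590 × 0.002560 = 0.0004071 m/day.
Seepage velocity v = q / n_e = 0.0004071 / 0.07 = 0.005815 m/day.
Travel time t = L / v = 3160 / 0.005815 = 5.434e+05 days = 1488 years.

1490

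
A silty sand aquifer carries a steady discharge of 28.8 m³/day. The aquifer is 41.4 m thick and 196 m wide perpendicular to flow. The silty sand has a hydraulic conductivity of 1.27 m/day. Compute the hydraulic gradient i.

0.00279

Cross-sectional area A = 196 × 41.4 = 8114 m².
From Q = K·A·i, i = Q / (K·A) = 28.8 / (1.270 × 8114) = 0.002795.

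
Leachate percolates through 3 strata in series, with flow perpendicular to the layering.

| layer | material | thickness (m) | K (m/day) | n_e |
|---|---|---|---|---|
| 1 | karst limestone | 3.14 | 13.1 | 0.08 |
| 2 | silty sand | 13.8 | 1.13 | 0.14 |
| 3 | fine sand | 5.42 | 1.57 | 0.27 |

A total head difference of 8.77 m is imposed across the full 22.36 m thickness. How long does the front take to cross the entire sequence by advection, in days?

With flow normal to the layers, continuity requires the same specific discharge q through every layer.
Σ(b_i/K_i) = 3.14/13.1 + 13.8/1.13 + 5.42/1.57 = 15.90 d.
q = Δh / Σ(b_i/K_i) = 8.77 / 15.90 = 0.5514 m/day.
In each layer the seepage velocity is v_i = q/n_i, so the layer transit time is t_i = b_i·n_i / q:
  layer 1 (karst limestone): t_1 = 3.14 × 0.08 / 0.5514 = 0.4555 d
  layer 2 (silty sand): t_2 = 13.8 × 0.14 / 0.5514 = 3.504 d
  layer 3 (fine sand): t_3 = 5.42 × 0.27 / 0.5514 = 2.654 d
Total t = Σ t_i = 6.613 days.

6.61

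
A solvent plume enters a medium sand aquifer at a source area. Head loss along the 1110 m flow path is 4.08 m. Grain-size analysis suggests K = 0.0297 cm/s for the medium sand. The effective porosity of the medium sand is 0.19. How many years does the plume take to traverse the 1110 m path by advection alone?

6.12

Convert K: 0.0297 cm/s × 864 = 25.66 m/day.
Hydraulic gradient i = Δh / L = 4.08 / 1110 = 0.003676.
Darcy flux q = K · i = 25.66 × 0.003676 = 0.09432 m/day.
Seepage velocity v = q / n_e = 0.09432 / 0.19 = 0.4964 m/day.
Travel time t = L / v = 1110 / 0.4964 = 2236 days = 6.122 years.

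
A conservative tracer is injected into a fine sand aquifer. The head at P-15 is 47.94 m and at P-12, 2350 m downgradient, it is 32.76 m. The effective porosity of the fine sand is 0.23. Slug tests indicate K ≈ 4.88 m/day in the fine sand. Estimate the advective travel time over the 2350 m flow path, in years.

Hydraulic gradient i = (47.94 − 32.76) / 2350 = 15.18 / 2350 = 0.006460.
Darcy flux q = K · i = 4.880 × 0.006460 = 0.03152 m/day.
Seepage velocity v = q / n_e = 0.03152 / 0.23 = 0.1371 m/day.
Travel time t = L / v = 2350 / 0.1371 = 17146 days = 46.94 years.

46.9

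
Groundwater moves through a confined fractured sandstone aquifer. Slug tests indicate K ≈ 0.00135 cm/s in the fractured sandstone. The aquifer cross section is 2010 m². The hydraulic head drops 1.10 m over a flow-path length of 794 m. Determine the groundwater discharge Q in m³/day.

Convert K: 0.00135 cm/s × 864 = 1.166 m/day.
Hydraulic gradient i = Δh / L = 1.10 / 794 = 0.001385.
Darcy's law: Q = K · A · i = 1.166 × 2010 × 0.001385 = 3.248 m³/day.

3.25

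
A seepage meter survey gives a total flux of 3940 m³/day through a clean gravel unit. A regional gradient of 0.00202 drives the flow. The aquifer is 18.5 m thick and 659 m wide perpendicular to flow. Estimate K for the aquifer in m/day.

160

Cross-sectional area A = 659 × 18.5 = 12192 m².
Hydraulic gradient i = 0.00202.
From Q = K·A·i, K = Q / (A·i) = 3940 / (12192 × 0.002020) = 160.0 m/day.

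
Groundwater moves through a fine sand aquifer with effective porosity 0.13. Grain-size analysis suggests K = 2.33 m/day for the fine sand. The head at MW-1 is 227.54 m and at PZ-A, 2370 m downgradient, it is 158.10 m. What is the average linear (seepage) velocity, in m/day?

Hydraulic gradient i = (227.54 − 158.10) / 2370 = 69.44 / 2370 = 0.02930.
Darcy flux q = K · i = 2.330 × 0.02930 = 0.06827 m/day.
Seepage velocity v = q / n_e = 0.06827 / 0.13 = 0.5251 m/day.

0.525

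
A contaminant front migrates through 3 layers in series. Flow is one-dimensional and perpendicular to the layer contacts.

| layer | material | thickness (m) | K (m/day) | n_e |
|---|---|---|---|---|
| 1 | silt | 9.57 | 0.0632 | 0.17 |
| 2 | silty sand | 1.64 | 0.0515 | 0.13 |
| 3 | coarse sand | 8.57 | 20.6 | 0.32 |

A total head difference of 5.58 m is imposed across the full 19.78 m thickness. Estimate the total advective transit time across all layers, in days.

151

With flow normal to the layers, continuity requires the same specific discharge q through every layer.
Σ(b_i/K_i) = 9.57/0.0632 + 1.64/0.0515 + 8.57/20.6 = 183.7 d.
q = Δh / Σ(b_i/K_i) = 5.58 / 183.7 = 0.03038 m/day.
In each layer the seepage velocity is v_i = q/n_i, so the layer transit time is t_i = b_i·n_i / q:
  layer 1 (silt): t_1 = 9.57 × 0.17 / 0.03038 = 53.55 d
  layer 2 (silty sand): t_2 = 1.64 × 0.13 / 0.03038 = 7.018 d
  layer 3 (coarse sand): t_3 = 8.57 × 0.32 / 0.03038 = 90.28 d
Total t = Σ t_i = 150.8 days.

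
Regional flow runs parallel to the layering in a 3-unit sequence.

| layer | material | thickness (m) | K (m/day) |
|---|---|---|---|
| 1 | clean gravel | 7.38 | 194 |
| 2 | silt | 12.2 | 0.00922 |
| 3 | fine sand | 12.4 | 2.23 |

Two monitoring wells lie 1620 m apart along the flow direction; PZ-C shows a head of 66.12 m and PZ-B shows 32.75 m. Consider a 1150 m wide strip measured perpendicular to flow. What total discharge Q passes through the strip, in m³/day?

34600

Flow is parallel to layering, so each bed carries its own Darcy discharge and the transmissivities add.
Σ(K_i·b_i) = 194×7.38 + 0.00922×12.2 + 2.23×12.4 = 1459 m²/day.
Hydraulic gradient i = (66.12 − 32.75) / 1620 = 33.37 / 1620 = 0.02060.
Q = Σ(K_i·b_i) · W · i = 1459 × 1150 × 0.02060 = 34573 m³/day.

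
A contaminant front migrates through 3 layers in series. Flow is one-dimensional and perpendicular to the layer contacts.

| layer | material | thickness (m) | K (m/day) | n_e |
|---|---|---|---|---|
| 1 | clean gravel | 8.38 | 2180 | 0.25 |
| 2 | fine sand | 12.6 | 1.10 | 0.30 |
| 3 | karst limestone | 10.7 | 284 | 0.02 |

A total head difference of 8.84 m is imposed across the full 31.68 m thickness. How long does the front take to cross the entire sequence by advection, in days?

7.92

With flow normal to the layers, continuity requires the same specific discharge q through every layer.
Σ(b_i/K_i) = 8.38/2180 + 12.6/1.10 + 10.7/284 = 11.50 d.
q = Δh / Σ(b_i/K_i) = 8.84 / 11.50 = 0.7690 m/day.
In each layer the seepage velocity is v_i = q/n_i, so the layer transit time is t_i = b_i·n_i / q:
  layer 1 (clean gravel): t_1 = 8.38 × 0.25 / 0.7690 = 2.724 d
  layer 2 (fine sand): t_2 = 12.6 × 0.30 / 0.7690 = 4.916 d
  layer 3 (karst limestone): t_3 = 10.7 × 0.02 / 0.7690 = 0.2783 d
Total t = Σ t_i = 7.919 days.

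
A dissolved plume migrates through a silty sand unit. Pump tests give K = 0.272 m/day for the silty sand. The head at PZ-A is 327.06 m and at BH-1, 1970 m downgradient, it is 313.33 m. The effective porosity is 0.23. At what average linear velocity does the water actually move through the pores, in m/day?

Hydraulic gradient i = (327.06 − 313.33) / 1970 = 13.73 / 1970 = 0.006970.
Darcy flux q = K · i = 0.2720 × 0.006970 = 0.001896 m/day.
Seepage velocity v = q / n_e = 0.001896 / 0.23 = 0.008242 m/day.

0.00824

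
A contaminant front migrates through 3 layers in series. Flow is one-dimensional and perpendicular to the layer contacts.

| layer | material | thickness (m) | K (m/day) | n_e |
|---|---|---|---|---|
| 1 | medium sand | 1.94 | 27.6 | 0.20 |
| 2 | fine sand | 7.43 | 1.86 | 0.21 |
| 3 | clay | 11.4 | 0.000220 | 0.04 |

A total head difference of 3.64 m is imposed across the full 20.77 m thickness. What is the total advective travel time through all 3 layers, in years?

With flow normal to the layers, continuity requires the same specific discharge q through every layer.
Σ(b_i/K_i) = 1.94/27.6 + 7.43/1.86 + 11.4/0.000220 = 51822 d.
q = Δh / Σ(b_i/K_i) = 3.64 / 51822 = 7.024e-05 m/day.
In each layer the seepage velocity is v_i = q/n_i, so the layer transit time is t_i = b_i·n_i / q:
  layer 1 (medium sand): t_1 = 1.94 × 0.20 / 7.024e-05 = 5524 d
  layer 2 (fine sand): t_2 = 7.43 × 0.21 / 7.024e-05 = 22214 d
  layer 3 (clay): t_3 = 11.4 × 0.04 / 7.024e-05 = 6492 d
Total t = Σ t_i = 34230 days = 93.72 years.

93.7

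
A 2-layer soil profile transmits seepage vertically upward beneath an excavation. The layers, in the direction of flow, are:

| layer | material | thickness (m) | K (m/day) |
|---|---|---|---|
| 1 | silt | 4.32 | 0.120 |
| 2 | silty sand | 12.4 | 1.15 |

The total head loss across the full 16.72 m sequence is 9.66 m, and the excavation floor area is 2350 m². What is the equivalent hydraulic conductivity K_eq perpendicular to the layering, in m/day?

Flow is perpendicular to layering, so the layers act in series and the equivalent K is the thickness-weighted harmonic mean.
Total thickness L = 4.32 + 12.4 = 16.72 m.
Σ(b_i/K_i) = 4.32/0.120 + 12.4/1.15 = 46.78 d.
K_eq = L / Σ(b_i/K_i) = 16.72 / 46.78 = 0.3574 m/day.

0.357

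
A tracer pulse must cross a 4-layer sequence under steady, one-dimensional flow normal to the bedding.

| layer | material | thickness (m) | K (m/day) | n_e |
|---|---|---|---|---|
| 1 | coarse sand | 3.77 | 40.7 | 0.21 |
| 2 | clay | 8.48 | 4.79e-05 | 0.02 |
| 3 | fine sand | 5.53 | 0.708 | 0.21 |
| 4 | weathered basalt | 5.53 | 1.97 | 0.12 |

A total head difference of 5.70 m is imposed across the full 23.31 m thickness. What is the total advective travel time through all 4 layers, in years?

With flow normal to the layers, continuity requires the same specific discharge q through every layer.
Σ(b_i/K_i) = 3.77/40.7 + 8.48/4.79e-05 + 5.53/0.708 + 5.53/1.97 = 1.770e+05 d.
q = Δh / Σ(b_i/K_i) = 5.70 / 1.770e+05 = 3.219e-05 m/day.
In each layer the seepage velocity is v_i = q/n_i, so the layer transit time is t_i = b_i·n_i / q:
  layer 1 (coarse sand): t_1 = 3.77 × 0.21 / 3.219e-05 = 24591 d
  layer 2 (clay): t_2 = 8.48 × 0.02 / 3.219e-05 = 5268 d
  layer 3 (fine sand): t_3 = 5.53 × 0.21 / 3.219e-05 = 36071 d
  layer 4 (weathered basalt): t_4 = 5.53 × 0.12 / 3.219e-05 = 20612 d
Total t = Σ t_i = 86541 days = 236.9 years.

237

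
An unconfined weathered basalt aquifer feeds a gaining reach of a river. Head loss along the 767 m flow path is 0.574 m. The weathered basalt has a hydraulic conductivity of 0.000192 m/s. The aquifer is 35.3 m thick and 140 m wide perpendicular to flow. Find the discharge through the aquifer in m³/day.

Convert K: 0.000192 m/s × 86400 = 16.59 m/day.
Cross-sectional area A = 140 × 35.3 = 4942 m².
Hydraulic gradient i = Δh / L = 0.574 / 767 = 0.0007484.
Darcy's law: Q = K · A · i = 16.59 × 4942 × 0.0007484 = 61.35 m³/day.

61.4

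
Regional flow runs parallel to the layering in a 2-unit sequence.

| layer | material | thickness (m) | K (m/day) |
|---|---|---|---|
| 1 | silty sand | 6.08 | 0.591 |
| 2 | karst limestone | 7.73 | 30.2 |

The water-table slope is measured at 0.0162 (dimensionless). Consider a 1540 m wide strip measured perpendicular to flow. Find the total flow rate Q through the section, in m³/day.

5910

Flow is parallel to layering, so each bed carries its own Darcy discharge and the transmissivities add.
Σ(K_i·b_i) = 0.591×6.08 + 30.2×7.73 = 237.0 m²/day.
Hydraulic gradient i = 0.0162.
Q = Σ(K_i·b_i) · W · i = 237.0 × 1540 × 0.01620 = 5914 m³/day.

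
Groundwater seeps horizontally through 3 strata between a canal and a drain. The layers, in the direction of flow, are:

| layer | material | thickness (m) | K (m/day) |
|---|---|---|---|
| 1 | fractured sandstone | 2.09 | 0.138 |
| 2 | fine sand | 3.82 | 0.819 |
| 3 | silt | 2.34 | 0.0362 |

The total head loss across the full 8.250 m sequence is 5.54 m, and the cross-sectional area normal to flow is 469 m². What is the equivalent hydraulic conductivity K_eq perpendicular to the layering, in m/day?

0.0977

Flow is perpendicular to layering, so the layers act in series and the equivalent K is the thickness-weighted harmonic mean.
Total thickness L = 2.09 + 3.82 + 2.34 = 8.250 m.
Σ(b_i/K_i) = 2.09/0.138 + 3.82/0.819 + 2.34/0.0362 = 84.45 d.
K_eq = L / Σ(b_i/K_i) = 8.250 / 84.45 = 0.09769 m/day.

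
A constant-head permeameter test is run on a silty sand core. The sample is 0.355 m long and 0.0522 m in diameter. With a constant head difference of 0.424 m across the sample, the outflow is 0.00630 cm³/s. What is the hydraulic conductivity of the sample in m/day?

0.213

Cross-sectional area A = π·(d/2)² = π × (0.0522/2)² = 0.002140 m².
Convert discharge: 0.00630 cm³/s = 6.300e-09 m³/s.
Darcy's law rearranged: K = Q·L / (A·Δh) = 6.300e-09 × 0.355 / (0.002140 × 0.424) = 2.465e-06 m/s = 0.2130 m/day.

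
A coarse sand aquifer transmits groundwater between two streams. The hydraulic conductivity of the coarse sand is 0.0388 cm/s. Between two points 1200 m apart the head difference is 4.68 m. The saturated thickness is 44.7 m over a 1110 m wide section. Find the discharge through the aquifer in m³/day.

Convert K: 0.0388 cm/s × 864 = 33.52 m/day.
Cross-sectional area A = 1110 × 44.7 = 49617 m².
Hydraulic gradient i = Δh / L = 4.68 / 1200 = 0.003900.
Darcy's law: Q = K · A · i = 33.52 × 49617 × 0.003900 = 6487 m³/day.

6490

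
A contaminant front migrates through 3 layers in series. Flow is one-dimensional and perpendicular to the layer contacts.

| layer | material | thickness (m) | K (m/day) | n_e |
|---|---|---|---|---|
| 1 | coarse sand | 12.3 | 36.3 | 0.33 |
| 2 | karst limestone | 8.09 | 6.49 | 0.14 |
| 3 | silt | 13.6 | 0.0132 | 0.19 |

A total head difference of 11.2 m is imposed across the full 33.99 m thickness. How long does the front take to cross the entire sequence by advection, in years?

1.96

With flow normal to the layers, continuity requires the same specific discharge q through every layer.
Σ(b_i/K_i) = 12.3/36.3 + 8.09/6.49 + 13.6/0.0132 = 1032 d.
q = Δh / Σ(b_i/K_i) = 11.2 / 1032 = 0.01085 m/day.
In each layer the seepage velocity is v_i = q/n_i, so the layer transit time is t_i = b_i·n_i / q:
  layer 1 (coarse sand): t_1 = 12.3 × 0.33 / 0.01085 = 374.0 d
  layer 2 (karst limestone): t_2 = 8.09 × 0.14 / 0.01085 = 104.3 d
  layer 3 (silt): t_3 = 13.6 × 0.19 / 0.01085 = 238.1 d
Total t = Σ t_i = 716.4 days = 1.961 years.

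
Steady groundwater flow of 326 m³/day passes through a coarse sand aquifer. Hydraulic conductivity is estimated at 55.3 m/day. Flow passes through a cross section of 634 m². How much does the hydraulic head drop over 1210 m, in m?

From Q = K·A·i, i = Q / (K·A) = 326 / (55.30 × 634.0) = 0.009298.
Head loss Δh = i · L = 0.009298 × 1210 = 11.25 m.

11.3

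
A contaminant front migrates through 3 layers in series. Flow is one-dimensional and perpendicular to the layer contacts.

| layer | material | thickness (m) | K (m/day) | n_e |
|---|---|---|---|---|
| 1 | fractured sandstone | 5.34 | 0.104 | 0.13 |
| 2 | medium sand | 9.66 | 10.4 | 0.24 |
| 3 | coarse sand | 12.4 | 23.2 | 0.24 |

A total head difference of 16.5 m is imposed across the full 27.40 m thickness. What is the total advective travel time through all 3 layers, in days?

With flow normal to the layers, continuity requires the same specific discharge q through every layer.
Σ(b_i/K_i) = 5.34/0.104 + 9.66/10.4 + 12.4/23.2 = 52.81 d.
q = Δh / Σ(b_i/K_i) = 16.5 / 52.81 = 0.3124 m/day.
In each layer the seepage velocity is v_i = q/n_i, so the layer transit time is t_i = b_i·n_i / q:
  layer 1 (fractured sandstone): t_1 = 5.34 × 0.13 / 0.3124 = 2.222 d
  layer 2 (medium sand): t_2 = 9.66 × 0.24 / 0.3124 = 7.420 d
  layer 3 (coarse sand): t_3 = 12.4 × 0.24 / 0.3124 = 9.525 d
Total t = Σ t_i = 19.17 days.

19.2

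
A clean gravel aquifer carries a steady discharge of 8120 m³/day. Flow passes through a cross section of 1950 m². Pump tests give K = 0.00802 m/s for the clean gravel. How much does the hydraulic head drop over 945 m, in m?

5.68

Convert K: 0.00802 m/s × 86400 = 692.9 m/day.
From Q = K·A·i, i = Q / (K·A) = 8120 / (692.9 × 1950) = 0.006009.
Head loss Δh = i · L = 0.006009 × 945 = 5.679 m.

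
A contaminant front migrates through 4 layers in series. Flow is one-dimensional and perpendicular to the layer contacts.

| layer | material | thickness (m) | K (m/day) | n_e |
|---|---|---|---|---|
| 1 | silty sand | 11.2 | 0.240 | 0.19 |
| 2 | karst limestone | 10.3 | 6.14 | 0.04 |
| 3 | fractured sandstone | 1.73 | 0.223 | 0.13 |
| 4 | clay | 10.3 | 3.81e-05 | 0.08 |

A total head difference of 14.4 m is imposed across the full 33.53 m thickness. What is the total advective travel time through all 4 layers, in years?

185

With flow normal to the layers, continuity requires the same specific discharge q through every layer.
Σ(b_i/K_i) = 11.2/0.240 + 10.3/6.14 + 1.73/0.223 + 10.3/3.81e-05 = 2.704e+05 d.
q = Δh / Σ(b_i/K_i) = 14.4 / 2.704e+05 = 5.325e-05 m/day.
In each layer the seepage velocity is v_i = q/n_i, so the layer transit time is t_i = b_i·n_i / q:
  layer 1 (silty sand): t_1 = 11.2 × 0.19 / 5.325e-05 = 39959 d
  layer 2 (karst limestone): t_2 = 10.3 × 0.04 / 5.325e-05 = 7736 d
  layer 3 (fractured sandstone): t_3 = 1.73 × 0.13 / 5.325e-05 = 4223 d
  layer 4 (clay): t_4 = 10.3 × 0.08 / 5.325e-05 = 15473 d
Total t = Σ t_i = 67391 days = 184.5 years.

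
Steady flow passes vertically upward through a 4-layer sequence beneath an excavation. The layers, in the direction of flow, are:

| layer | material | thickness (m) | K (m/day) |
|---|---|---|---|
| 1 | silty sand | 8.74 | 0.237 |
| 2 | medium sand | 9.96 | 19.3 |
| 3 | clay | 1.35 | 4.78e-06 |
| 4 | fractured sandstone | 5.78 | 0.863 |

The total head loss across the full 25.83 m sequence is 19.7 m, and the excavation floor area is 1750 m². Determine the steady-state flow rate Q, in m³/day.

0.122

Flow is perpendicular to layering, so the layers act in series and the equivalent K is the thickness-weighted harmonic mean.
Total thickness L = 8.74 + 9.96 + 1.35 + 5.78 = 25.83 m.
Σ(b_i/K_i) = 8.74/0.237 + 9.96/19.3 + 1.35/4.78e-06 + 5.78/0.863 = 2.825e+05 d.
K_eq = L / Σ(b_i/K_i) = 25.83 / 2.825e+05 = 9.144e-05 m/day.
Q = K_eq · A · (Δh/L) = 9.144e-05 × 1750 × (19.7/25.83) = 0.1220 m³/day.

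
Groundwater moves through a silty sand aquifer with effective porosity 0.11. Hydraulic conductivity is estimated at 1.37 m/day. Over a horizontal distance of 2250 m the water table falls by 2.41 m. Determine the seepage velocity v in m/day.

0.0133

Hydraulic gradient i = Δh / L = 2.41 / 2250 = 0.001071.
Darcy flux q = K · i = 1.370 × 0.001071 = 0.001467 m/day.
Seepage velocity v = q / n_e = 0.001467 / 0.11 = 0.01334 m/day.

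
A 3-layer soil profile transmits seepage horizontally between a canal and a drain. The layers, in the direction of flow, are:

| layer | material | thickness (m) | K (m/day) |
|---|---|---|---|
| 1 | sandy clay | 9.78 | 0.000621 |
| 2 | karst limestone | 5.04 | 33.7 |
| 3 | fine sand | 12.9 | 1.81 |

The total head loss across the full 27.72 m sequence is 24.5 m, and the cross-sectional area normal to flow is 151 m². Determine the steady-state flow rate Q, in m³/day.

0.235

Flow is perpendicular to layering, so the layers act in series and the equivalent K is the thickness-weighted harmonic mean.
Total thickness L = 9.78 + 5.04 + 12.9 = 27.72 m.
Σ(b_i/K_i) = 9.78/0.000621 + 5.04/33.7 + 12.9/1.81 = 15756 d.
K_eq = L / Σ(b_i/K_i) = 27.72 / 15756 = 0.001759 m/day.
Q = K_eq · A · (Δh/L) = 0.001759 × 151 × (24.5/27.72) = 0.2348 m³/day.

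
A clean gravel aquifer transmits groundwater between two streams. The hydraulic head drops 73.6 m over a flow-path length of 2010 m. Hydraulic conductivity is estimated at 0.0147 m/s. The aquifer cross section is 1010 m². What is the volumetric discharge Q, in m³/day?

47000

Convert K: 0.0147 m/s × 86400 = 1270 m/day.
Hydraulic gradient i = Δh / L = 73.6 / 2010 = 0.03662.
Darcy's law: Q = K · A · i = 1270 × 1010 × 0.03662 = 46971 m³/day.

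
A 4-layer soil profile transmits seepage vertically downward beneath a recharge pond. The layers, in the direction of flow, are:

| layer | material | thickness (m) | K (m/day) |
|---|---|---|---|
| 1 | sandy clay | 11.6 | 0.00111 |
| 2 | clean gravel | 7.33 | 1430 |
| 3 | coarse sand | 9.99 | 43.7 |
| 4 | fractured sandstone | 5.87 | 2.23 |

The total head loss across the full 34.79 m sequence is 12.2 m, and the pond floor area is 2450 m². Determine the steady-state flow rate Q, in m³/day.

2.86

Flow is perpendicular to layering, so the layers act in series and the equivalent K is the thickness-weighted harmonic mean.
Total thickness L = 11.6 + 7.33 + 9.99 + 5.87 = 34.79 m.
Σ(b_i/K_i) = 11.6/0.00111 + 7.33/1430 + 9.99/43.7 + 5.87/2.23 = 10453 d.
K_eq = L / Σ(b_i/K_i) = 34.79 / 10453 = 0.003328 m/day.
Q = K_eq · A · (Δh/L) = 0.003328 × 2450 × (12.2/34.79) = 2.859 m³/day.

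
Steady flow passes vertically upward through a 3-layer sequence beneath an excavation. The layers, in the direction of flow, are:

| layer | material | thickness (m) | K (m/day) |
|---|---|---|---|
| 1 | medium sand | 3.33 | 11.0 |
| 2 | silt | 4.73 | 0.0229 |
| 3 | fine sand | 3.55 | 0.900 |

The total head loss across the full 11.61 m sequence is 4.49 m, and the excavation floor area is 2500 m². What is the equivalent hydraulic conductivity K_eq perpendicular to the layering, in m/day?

Flow is perpendicular to layering, so the layers act in series and the equivalent K is the thickness-weighted harmonic mean.
Total thickness L = 3.33 + 4.73 + 3.55 = 11.61 m.
Σ(b_i/K_i) = 3.33/11.0 + 4.73/0.0229 + 3.55/0.900 = 210.8 d.
K_eq = L / Σ(b_i/K_i) = 11.61 / 210.8 = 0.05508 m/day.

0.0551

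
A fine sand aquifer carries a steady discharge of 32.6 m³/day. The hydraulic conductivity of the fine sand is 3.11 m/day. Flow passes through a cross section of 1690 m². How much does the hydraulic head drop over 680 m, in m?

From Q = K·A·i, i = Q / (K·A) = 32.6 / (3.110 × 1690) = 0.006203.
Head loss Δh = i · L = 0.006203 × 680 = 4.218 m.

4.22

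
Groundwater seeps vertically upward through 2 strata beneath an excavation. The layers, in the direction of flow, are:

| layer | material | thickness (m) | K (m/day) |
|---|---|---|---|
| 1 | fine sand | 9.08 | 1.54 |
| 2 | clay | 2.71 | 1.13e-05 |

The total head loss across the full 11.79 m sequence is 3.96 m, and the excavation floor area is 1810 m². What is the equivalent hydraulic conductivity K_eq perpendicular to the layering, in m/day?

4.92e-05

Flow is perpendicular to layering, so the layers act in series and the equivalent K is the thickness-weighted harmonic mean.
Total thickness L = 9.08 + 2.71 = 11.79 m.
Σ(b_i/K_i) = 9.08/1.54 + 2.71/1.13e-05 = 2.398e+05 d.
K_eq = L / Σ(b_i/K_i) = 11.79 / 2.398e+05 = 4.916e-05 m/day.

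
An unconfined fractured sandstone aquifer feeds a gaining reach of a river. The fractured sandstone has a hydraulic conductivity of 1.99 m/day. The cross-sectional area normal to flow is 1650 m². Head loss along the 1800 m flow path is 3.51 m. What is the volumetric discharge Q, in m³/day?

6.40

Hydraulic gradient i = Δh / L = 3.51 / 1800 = 0.001950.
Darcy's law: Q = K · A · i = 1.990 × 1650 × 0.001950 = 6.403 m³/day.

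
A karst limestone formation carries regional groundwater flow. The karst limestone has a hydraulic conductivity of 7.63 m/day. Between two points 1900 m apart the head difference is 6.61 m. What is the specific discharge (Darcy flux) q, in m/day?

Hydraulic gradient i = Δh / L = 6.61 / 1900 = 0.003479.
Specific discharge q = K · i = 7.630 × 0.003479 = 0.02654 m/day.

0.0265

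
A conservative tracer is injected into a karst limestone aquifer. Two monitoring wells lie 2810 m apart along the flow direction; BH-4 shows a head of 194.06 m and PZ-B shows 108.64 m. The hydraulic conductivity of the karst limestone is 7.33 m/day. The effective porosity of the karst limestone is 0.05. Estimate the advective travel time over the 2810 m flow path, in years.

1.73

Hydraulic gradient i = (194.06 − 108.64) / 2810 = 85.42 / 2810 = 0.03040.
Darcy flux q = K · i = 7.330 × 0.03040 = 0.2228 m/day.
Seepage velocity v = q / n_e = 0.2228 / 0.05 = 4.456 m/day.
Travel time t = L / v = 2810 / 4.456 = 630.5 days = 1.726 years.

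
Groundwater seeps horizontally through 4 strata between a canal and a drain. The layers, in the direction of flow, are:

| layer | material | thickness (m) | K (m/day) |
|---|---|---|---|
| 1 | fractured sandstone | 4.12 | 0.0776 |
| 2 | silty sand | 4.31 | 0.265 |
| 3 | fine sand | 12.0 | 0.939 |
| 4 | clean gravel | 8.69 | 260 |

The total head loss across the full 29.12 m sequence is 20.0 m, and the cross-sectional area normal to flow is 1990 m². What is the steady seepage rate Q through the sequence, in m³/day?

Flow is perpendicular to layering, so the layers act in series and the equivalent K is the thickness-weighted harmonic mean.
Total thickness L = 4.12 + 4.31 + 12.0 + 8.69 = 29.12 m.
Σ(b_i/K_i) = 4.12/0.0776 + 4.31/0.265 + 12.0/0.939 + 8.69/260 = 82.17 d.
K_eq = L / Σ(b_i/K_i) = 29.12 / 82.17 = 0.3544 m/day.
Q = K_eq · A · (Δh/L) = 0.3544 × 1990 × (20.0/29.12) = 484.4 m³/day.

484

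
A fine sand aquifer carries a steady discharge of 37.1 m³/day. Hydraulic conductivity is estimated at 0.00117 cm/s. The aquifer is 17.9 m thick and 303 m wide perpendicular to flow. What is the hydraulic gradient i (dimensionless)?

Convert K: 0.00117 cm/s × 864 = 1.011 m/day.
Cross-sectional area A = 303 × 17.9 = 5424 m².
From Q = K·A·i, i = Q / (K·A) = 37.1 / (1.011 × 5424) = 0.006767.

0.00677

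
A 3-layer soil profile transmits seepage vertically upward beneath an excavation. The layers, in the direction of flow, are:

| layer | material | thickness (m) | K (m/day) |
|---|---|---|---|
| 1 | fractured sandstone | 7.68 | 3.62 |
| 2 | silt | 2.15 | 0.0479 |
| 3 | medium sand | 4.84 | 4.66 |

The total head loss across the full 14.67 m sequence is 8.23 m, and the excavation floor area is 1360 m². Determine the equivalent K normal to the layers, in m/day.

Flow is perpendicular to layering, so the layers act in series and the equivalent K is the thickness-weighted harmonic mean.
Total thickness L = 7.68 + 2.15 + 4.84 = 14.67 m.
Σ(b_i/K_i) = 7.68/3.62 + 2.15/0.0479 + 4.84/4.66 = 48.05 d.
K_eq = L / Σ(b_i/K_i) = 14.67 / 48.05 = 0.3053 m/day.

0.305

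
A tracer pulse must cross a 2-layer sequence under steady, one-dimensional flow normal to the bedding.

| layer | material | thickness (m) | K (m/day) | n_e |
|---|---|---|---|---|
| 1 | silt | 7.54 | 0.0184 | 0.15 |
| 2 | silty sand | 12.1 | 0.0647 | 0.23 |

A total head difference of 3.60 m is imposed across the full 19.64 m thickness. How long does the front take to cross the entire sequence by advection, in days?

With flow normal to the layers, continuity requires the same specific discharge q through every layer.
Σ(b_i/K_i) = 7.54/0.0184 + 12.1/0.0647 = 596.8 d.
q = Δh / Σ(b_i/K_i) = 3.60 / 596.8 = 0.006032 m/day.
In each layer the seepage velocity is v_i = q/n_i, so the layer transit time is t_i = b_i·n_i / q:
  layer 1 (silt): t_1 = 7.54 × 0.15 / 0.006032 = 187.5 d
  layer 2 (silty sand): t_2 = 12.1 × 0.23 / 0.006032 = 461.4 d
Total t = Σ t_i = 648.9 days.

649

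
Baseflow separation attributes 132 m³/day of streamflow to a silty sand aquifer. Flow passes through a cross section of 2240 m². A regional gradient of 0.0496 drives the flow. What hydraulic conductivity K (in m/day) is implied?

Hydraulic gradient i = 0.0496.
From Q = K·A·i, K = Q / (A·i) = 132 / (2240 × 0.04960) = 1.188 m/day.

1.19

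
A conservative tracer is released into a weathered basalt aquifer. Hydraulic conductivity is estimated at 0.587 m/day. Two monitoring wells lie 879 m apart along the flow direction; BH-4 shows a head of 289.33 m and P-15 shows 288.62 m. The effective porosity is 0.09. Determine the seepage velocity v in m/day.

0.00527

Hydraulic gradient i = (289.33 − 288.62) / 879 = 0.71 / 879 = 0.0008077.
Darcy flux q = K · i = 0.5870 × 0.0008077 = 0.0004741 m/day.
Seepage velocity v = q / n_e = 0.0004741 / 0.09 = 0.005268 m/day.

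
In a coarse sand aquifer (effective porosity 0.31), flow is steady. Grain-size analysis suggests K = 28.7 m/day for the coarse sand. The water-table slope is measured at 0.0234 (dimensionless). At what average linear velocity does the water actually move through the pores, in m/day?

Hydraulic gradient i = 0.0234.
Darcy flux q = K · i = 28.70 × 0.02340 = 0.6716 m/day.
Seepage velocity v = q / n_e = 0.6716 / 0.31 = 2.166 m/day.

2.17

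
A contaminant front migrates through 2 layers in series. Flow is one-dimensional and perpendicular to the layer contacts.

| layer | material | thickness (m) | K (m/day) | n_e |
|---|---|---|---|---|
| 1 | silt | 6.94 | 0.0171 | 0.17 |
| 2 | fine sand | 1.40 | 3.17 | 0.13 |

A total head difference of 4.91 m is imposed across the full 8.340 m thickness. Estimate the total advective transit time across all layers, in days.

With flow normal to the layers, continuity requires the same specific discharge q through every layer.
Σ(b_i/K_i) = 6.94/0.0171 + 1.40/3.17 = 406.3 d.
q = Δh / Σ(b_i/K_i) = 4.91 / 406.3 = 0.01208 m/day.
In each layer the seepage velocity is v_i = q/n_i, so the layer transit time is t_i = b_i·n_i / q:
  layer 1 (silt): t_1 = 6.94 × 0.17 / 0.01208 = 97.63 d
  layer 2 (fine sand): t_2 = 1.40 × 0.13 / 0.01208 = 15.06 d
Total t = Σ t_i = 112.7 days.

113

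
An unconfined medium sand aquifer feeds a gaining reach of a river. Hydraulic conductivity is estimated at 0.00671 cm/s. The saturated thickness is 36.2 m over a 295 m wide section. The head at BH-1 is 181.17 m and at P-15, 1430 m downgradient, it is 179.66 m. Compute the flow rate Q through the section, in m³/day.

65.4

Convert K: 0.00671 cm/s × 864 = 5.797 m/day.
Cross-sectional area A = 295 × 36.2 = 10679 m².
Hydraulic gradient i = (181.17 − 179.66) / 1430 = 1.51 / 1430 = 0.001056.
Darcy's law: Q = K · A · i = 5.797 × 10679 × 0.001056 = 65.37 m³/day.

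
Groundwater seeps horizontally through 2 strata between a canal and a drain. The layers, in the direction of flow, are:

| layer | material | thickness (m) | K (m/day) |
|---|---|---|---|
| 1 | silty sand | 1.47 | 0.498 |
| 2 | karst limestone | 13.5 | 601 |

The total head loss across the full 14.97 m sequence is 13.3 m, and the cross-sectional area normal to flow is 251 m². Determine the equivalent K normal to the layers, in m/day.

Flow is perpendicular to layering, so the layers act in series and the equivalent K is the thickness-weighted harmonic mean.
Total thickness L = 1.47 + 13.5 = 14.97 m.
Σ(b_i/K_i) = 1.47/0.498 + 13.5/601 = 2.974 d.
K_eq = L / Σ(b_i/K_i) = 14.97 / 2.974 = 5.033 m/day.

5.03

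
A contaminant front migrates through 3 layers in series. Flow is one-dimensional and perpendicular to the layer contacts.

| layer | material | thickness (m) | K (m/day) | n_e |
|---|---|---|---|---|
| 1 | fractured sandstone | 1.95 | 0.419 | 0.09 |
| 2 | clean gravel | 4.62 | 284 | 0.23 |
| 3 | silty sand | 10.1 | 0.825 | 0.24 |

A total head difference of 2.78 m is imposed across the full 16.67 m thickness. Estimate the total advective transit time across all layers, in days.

With flow normal to the layers, continuity requires the same specific discharge q through every layer.
Σ(b_i/K_i) = 1.95/0.419 + 4.62/284 + 10.1/0.825 = 16.91 d.
q = Δh / Σ(b_i/K_i) = 2.78 / 16.91 = 0.1644 m/day.
In each layer the seepage velocity is v_i = q/n_i, so the layer transit time is t_i = b_i·n_i / q:
  layer 1 (fractured sandstone): t_1 = 1.95 × 0.09 / 0.1644 = 1.068 d
  layer 2 (clean gravel): t_2 = 4.62 × 0.23 / 0.1644 = 6.465 d
  layer 3 (silty sand): t_3 = 10.1 × 0.24 / 0.1644 = 14.75 d
Total t = Σ t_i = 22.28 days.

22.3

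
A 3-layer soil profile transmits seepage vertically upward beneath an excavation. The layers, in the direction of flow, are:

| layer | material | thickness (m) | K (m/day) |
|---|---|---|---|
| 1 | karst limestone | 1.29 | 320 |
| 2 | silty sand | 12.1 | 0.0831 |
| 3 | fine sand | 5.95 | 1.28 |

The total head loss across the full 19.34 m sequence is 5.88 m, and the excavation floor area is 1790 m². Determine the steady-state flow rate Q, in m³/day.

70.0

Flow is perpendicular to layering, so the layers act in series and the equivalent K is the thickness-weighted harmonic mean.
Total thickness L = 1.29 + 12.1 + 5.95 = 19.34 m.
Σ(b_i/K_i) = 1.29/320 + 12.1/0.0831 + 5.95/1.28 = 150.3 d.
K_eq = L / Σ(b_i/K_i) = 19.34 / 150.3 = 0.1287 m/day.
Q = K_eq · A · (Δh/L) = 0.1287 × 1790 × (5.88/19.34) = 70.05 m³/day.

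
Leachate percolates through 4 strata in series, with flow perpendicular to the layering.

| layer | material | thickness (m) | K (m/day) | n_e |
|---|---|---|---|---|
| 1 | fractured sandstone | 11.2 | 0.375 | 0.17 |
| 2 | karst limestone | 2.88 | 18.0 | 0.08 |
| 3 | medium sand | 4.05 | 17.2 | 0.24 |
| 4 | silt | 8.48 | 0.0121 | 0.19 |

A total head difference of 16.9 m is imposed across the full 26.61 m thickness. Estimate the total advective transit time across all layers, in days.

With flow normal to the layers, continuity requires the same specific discharge q through every layer.
Σ(b_i/K_i) = 11.2/0.375 + 2.88/18.0 + 4.05/17.2 + 8.48/0.0121 = 731.1 d.
q = Δh / Σ(b_i/K_i) = 16.9 / 731.1 = 0.02312 m/day.
In each layer the seepage velocity is v_i = q/n_i, so the layer transit time is t_i = b_i·n_i / q:
  layer 1 (fractured sandstone): t_1 = 11.2 × 0.17 / 0.02312 = 82.37 d
  layer 2 (karst limestone): t_2 = 2.88 × 0.08 / 0.02312 = 9.967 d
  layer 3 (medium sand): t_3 = 4.05 × 0.24 / 0.02312 = 42.05 d
  layer 4 (silt): t_4 = 8.48 × 0.19 / 0.02312 = 69.70 d
Total t = Σ t_i = 204.1 days.

204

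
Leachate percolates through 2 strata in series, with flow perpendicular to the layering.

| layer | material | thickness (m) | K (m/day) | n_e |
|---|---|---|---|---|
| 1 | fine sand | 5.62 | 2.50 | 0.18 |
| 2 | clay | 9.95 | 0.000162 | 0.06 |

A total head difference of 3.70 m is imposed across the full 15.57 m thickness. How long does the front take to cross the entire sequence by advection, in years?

With flow normal to the layers, continuity requires the same specific discharge q through every layer.
Σ(b_i/K_i) = 5.62/2.50 + 9.95/0.000162 = 61422 d.
q = Δh / Σ(b_i/K_i) = 3.70 / 61422 = 6.024e-05 m/day.
In each layer the seepage velocity is v_i = q/n_i, so the layer transit time is t_i = b_i·n_i / q:
  layer 1 (fine sand): t_1 = 5.62 × 0.18 / 6.024e-05 = 16793 d
  layer 2 (clay): t_2 = 9.95 × 0.06 / 6.024e-05 = 9911 d
Total t = Σ t_i = 26704 days = 73.11 years.

73.1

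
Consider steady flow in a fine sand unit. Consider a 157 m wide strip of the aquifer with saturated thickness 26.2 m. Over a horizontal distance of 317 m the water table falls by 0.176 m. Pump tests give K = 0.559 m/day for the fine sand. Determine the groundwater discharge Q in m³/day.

1.28

Cross-sectional area A = 157 × 26.2 = 4113 m².
Hydraulic gradient i = Δh / L = 0.176 / 317 = 0.0005552.
Darcy's law: Q = K · A · i = 0.5590 × 4113 × 0.0005552 = 1.277 m³/day.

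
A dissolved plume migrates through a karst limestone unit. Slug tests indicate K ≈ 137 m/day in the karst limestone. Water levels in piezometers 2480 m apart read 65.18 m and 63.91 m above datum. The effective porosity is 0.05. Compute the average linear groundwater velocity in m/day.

1.40

Hydraulic gradient i = (65.18 − 63.91) / 2480 = 1.27 / 2480 = 0.0005121.
Darcy flux q = K · i = 137.0 × 0.0005121 = 0.07016 m/day.
Seepage velocity v = q / n_e = 0.07016 / 0.05 = 1.403 m/day.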